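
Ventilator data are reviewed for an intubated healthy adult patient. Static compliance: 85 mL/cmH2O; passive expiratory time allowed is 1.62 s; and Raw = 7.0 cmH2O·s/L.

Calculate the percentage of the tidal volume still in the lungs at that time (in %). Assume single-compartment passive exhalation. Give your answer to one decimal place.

τ = R × C = 7.0 × 85 mL/cmH2O = 7.0 × 0.085 L/cmH2O = 0.595 s.
Passive exhalation: V(t)/V₀ = e^(−t/τ) = e^(−1.62/0.595) = 0.0657.
Fraction remaining = 0.0657 → 6.57%.

6.6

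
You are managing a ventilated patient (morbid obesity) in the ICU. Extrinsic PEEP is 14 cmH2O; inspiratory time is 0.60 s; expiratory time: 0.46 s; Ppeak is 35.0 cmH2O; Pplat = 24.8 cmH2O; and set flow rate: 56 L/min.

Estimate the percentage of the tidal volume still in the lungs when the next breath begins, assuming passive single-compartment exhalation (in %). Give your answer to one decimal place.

Flow: 56 L/min ÷ 60 = 0.9333 L/s.
Vt = flow × Ti = 0.9333 L/s × 0.60 s × 1000 mL/L = 559.98 mL.
R = (PIP − Pplat)/V̇ = (35.0 − 24.8) / 0.9333 = 10.2/0.9333 = 10.929 cmH2O·s/L.
C = Vt/(Pplat − PEEP) = 559.98 / (24.8 − 14) = 559.98/10.8 = 51.85 mL/cmH2O.
τ = R × C = 10.929 × 0.05185 L/cmH2O = 0.5667 s.
Fraction remaining at end-expiration = e^(−Te/τ) = e^(−0.46/0.5667) = 0.4441 → 44.41%.

44.4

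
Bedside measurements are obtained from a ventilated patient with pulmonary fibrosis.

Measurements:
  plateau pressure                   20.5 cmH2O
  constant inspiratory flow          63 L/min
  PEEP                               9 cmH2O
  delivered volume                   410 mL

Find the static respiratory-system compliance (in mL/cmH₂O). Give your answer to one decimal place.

Cstat = Vt / (Pplat − PEEP) = 410 / (20.5 − 9) = 410 / 11.5 = 35.652 mL/cmH2O.

35.7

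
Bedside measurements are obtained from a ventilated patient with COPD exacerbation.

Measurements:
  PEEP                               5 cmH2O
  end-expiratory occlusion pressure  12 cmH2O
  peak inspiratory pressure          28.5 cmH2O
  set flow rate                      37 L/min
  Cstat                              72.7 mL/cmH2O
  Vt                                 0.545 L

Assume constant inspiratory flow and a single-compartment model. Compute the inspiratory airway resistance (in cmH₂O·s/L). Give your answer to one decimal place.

Flow: 37 L/min ÷ 60 = 0.6167 L/s.
Total PEEP = 12 cmH2O (set 5 + intrinsic 7); this is the baseline alveolar pressure.
Equation of motion (constant flow): PIP = Vt/C + R·V̇ + PEEP.
R·V̇ = PIP − Vt/C − PEEP = 28.5 − 545/72.7 − 12 = 28.5 − 7.497 − 12 = 9.003 cmH2O.
R = 9.003 / 0.6167 = 14.599 cmH2O·s/L.

14.6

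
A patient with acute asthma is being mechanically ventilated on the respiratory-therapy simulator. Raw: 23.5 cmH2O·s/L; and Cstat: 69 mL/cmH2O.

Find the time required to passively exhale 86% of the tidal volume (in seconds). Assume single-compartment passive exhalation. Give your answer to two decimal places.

3.19

τ = R × C = 23.5 × 69 mL/cmH2O = 23.5 × 0.069 L/cmH2O = 1.622 s.
Exhaled fraction f = 1 − e^(−t/τ) → t = −τ·ln(1 − f) = −1.622·ln(0.14) = 3.189 s.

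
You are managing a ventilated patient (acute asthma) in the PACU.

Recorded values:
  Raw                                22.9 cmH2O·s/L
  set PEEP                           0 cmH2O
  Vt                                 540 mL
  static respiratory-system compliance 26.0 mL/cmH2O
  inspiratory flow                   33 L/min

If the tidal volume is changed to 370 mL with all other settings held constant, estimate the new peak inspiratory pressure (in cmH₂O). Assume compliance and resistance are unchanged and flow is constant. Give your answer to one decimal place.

Flow: 33 L/min ÷ 60 = 0.55 L/s.
PIP = Vt/C + R·V̇ + PEEP (constant-flow equation of motion).
Only the elastic term changes: ΔPIP = ΔVt / C = (370 − 540) / 26.0 = -6.538 cmH2O.
Original PIP = 540/26.0 + 22.9×0.55 + 0 = 33.364 cmH2O; new PIP = 33.364 + (-6.538) = 26.826 cmH2O.

26.8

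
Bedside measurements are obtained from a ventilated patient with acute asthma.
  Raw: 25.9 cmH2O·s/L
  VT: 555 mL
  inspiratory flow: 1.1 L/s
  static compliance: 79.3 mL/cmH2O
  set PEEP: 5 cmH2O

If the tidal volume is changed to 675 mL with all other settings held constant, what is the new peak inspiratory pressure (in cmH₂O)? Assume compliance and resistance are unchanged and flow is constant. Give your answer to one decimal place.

42.0

PIP = Vt/C + R·V̇ + PEEP (constant-flow equation of motion).
Only the elastic term changes: ΔPIP = ΔVt / C = (675 − 555) / 79.3 = 1.513 cmH2O.
Original PIP = 555/79.3 + 25.9×1.1 + 5 = 40.489 cmH2O; new PIP = 40.489 + (1.513) = 42.002 cmH2O.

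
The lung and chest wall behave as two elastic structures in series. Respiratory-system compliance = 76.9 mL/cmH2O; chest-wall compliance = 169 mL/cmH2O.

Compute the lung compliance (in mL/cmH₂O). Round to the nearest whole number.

1/CL = 1/Crs − 1/Ccw.
1/CL = 1/76.9 − 1/169 = 0.007087.
CL = 141.1 mL/cmH2O.

141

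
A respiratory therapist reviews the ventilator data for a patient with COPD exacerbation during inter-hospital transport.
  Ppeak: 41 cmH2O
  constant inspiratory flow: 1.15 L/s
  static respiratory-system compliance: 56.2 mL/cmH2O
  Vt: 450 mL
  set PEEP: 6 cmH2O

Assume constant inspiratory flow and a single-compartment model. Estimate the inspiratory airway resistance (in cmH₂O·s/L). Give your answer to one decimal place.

Equation of motion (constant flow): PIP = Vt/C + R·V̇ + PEEP.
R·V̇ = PIP − Vt/C − PEEP = 41 − 450/56.2 − 6 = 41 − 8.007 − 6 = 26.993 cmH2O.
R = 26.993 / 1.15 = 23.472 cmH2O·s/L.

23.5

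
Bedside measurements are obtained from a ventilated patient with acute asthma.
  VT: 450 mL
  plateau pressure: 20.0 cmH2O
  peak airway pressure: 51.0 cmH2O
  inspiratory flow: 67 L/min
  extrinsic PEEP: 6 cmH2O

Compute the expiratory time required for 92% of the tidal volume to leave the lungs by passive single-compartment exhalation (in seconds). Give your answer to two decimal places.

Flow: 67 L/min ÷ 60 = 1.1167 L/s.
R = (PIP − Pplat)/V̇ = (51.0 − 20.0) / 1.1167 = 31.0/1.1167 = 27.76 cmH2O·s/L.
C = Vt/(Pplat − PEEP) = 450.0 / (20.0 − 6) = 450.0/14.0 = 32.143 mL/cmH2O.
τ = R × C = 27.76 × 0.03214 L/cmH2O = 0.8922 s.
t = −τ·ln(1 − 0.92) = −0.8922·ln(0.08) = 2.253 s.

2.25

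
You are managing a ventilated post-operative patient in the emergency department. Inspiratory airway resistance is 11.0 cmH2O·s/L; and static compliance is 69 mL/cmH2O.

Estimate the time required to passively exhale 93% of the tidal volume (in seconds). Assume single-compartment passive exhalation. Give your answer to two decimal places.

2.02

τ = R × C = 11.0 × 69 mL/cmH2O = 11.0 × 0.069 L/cmH2O = 0.759 s.
Exhaled fraction f = 1 − e^(−t/τ) → t = −τ·ln(1 − f) = −0.759·ln(0.07) = 2.018 s.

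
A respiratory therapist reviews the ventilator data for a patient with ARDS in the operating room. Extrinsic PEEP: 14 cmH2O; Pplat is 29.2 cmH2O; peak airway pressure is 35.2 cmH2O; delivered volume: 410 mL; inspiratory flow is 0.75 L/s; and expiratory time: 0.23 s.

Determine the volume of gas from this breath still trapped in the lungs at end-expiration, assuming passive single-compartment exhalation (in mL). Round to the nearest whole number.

R = (PIP − Pplat)/V̇ = (35.2 − 29.2) / 0.75 = 6.0/0.75 = 8.0 cmH2O·s/L.
C = Vt/(Pplat − PEEP) = 410.0 / (29.2 − 14) = 410.0/15.2 = 26.974 mL/cmH2O.
τ = R × C = 8.0 × 0.02697 L/cmH2O = 0.2158 s.
Fraction remaining = e^(−Te/τ) = e^(−0.23/0.2158) = 0.3445.
Trapped volume = 410.0 × 0.3445 = 141.25 mL.

141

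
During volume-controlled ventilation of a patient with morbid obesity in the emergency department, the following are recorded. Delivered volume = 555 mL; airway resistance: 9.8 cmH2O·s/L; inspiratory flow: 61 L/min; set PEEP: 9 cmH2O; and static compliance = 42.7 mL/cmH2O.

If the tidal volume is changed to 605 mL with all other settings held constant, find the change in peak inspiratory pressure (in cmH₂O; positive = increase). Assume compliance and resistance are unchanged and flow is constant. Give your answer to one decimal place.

1.2

PIP = Vt/C + R·V̇ + PEEP (constant-flow equation of motion).
Only the elastic term changes: ΔPIP = ΔVt / C = (605 − 555) / 42.7 = 1.171 cmH2O.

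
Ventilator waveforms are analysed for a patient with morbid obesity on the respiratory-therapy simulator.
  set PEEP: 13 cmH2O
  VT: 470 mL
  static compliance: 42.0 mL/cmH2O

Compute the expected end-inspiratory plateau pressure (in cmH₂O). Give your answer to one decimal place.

24.2

Pplat = PEEP + Vt / Cstat = 13 + 470 / 42.0 = 13 + 11.19 = 24.19 cmH2O.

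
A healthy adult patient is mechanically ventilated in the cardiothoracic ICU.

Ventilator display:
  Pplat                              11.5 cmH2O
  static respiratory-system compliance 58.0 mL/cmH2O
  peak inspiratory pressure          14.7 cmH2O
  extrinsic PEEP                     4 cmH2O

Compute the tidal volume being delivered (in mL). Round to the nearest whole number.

Vt = Cstat × (Pplat − PEEP) = 58.0 × (11.5 − 4) = 58.0 × 7.5 = 435.0 mL.

435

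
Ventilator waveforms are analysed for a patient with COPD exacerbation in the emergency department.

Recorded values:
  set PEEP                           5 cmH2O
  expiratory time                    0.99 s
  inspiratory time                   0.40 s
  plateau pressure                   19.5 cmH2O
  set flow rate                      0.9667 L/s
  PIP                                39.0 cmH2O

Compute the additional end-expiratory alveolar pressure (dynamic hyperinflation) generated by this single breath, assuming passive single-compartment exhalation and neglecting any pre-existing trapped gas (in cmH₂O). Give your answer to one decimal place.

2.3

Vt = flow × Ti = 0.9667 L/s × 0.40 s × 1000 mL/L = 386.68 mL.
R = (PIP − Pplat)/V̇ = (39.0 − 19.5) / 0.9667 = 19.5/0.9667 = 20.172 cmH2O·s/L.
C = Vt/(Pplat − PEEP) = 386.68 / (19.5 − 5) = 386.68/14.5 = 26.668 mL/cmH2O.
τ = R × C = 20.172 × 0.02667 L/cmH2O = 0.538 s.
Fraction remaining = e^(−Te/τ) = e^(−0.99/0.538) = 0.1588; trapped volume = 386.68 × 0.1588 = 61.405 mL.
Additional alveolar pressure from trapping ≈ V_trapped / C = 61.405 / 26.668 = 2.303 cmH2O.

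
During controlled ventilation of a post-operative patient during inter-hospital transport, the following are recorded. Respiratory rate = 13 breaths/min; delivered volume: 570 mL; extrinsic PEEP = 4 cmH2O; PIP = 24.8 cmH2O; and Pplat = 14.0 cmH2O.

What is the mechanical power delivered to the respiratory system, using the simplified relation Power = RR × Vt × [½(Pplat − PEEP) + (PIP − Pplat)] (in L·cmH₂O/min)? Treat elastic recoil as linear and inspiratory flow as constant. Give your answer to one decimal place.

117.1

Per-breath work = Vt × [½(Pplat−PEEP) + (PIP−Pplat)] = 0.570 × [0.5×10.0 + 10.8] = 0.570 × 15.8 = 9.006 L·cmH2O.
Power = 13 × 9.006 = 117.08 L·cmH2O/min.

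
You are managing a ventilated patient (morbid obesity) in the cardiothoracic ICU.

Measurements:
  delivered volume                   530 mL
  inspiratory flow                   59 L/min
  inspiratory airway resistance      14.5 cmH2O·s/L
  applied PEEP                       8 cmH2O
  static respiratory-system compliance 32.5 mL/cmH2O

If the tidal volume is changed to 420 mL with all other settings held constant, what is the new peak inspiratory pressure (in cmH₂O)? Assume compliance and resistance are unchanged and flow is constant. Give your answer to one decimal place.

Flow: 59 L/min ÷ 60 = 0.9833 L/s.
PIP = Vt/C + R·V̇ + PEEP (constant-flow equation of motion).
Only the elastic term changes: ΔPIP = ΔVt / C = (420 − 530) / 32.5 = -3.385 cmH2O.
Original PIP = 530/32.5 + 14.5×0.9833 + 8 = 38.566 cmH2O; new PIP = 38.566 + (-3.385) = 35.181 cmH2O.

35.2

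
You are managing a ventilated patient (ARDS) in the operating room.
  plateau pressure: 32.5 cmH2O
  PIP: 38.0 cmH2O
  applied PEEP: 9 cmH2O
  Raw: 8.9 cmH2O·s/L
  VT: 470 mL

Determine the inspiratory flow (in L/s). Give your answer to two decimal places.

flow = (PIP − Pplat) / Raw = 5.5 / 8.9 = 0.618 L/s.

0.62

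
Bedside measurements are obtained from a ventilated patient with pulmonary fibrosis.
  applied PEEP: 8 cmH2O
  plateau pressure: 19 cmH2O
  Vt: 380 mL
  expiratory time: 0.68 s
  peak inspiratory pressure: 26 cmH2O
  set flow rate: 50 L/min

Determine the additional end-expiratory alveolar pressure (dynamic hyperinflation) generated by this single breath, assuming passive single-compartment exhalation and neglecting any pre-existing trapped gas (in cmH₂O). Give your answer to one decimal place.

1.1

Flow: 50 L/min ÷ 60 = 0.8333 L/s.
R = (PIP − Pplat)/V̇ = (26 − 19) / 0.8333 = 7.0/0.8333 = 8.4 cmH2O·s/L.
C = Vt/(Pplat − PEEP) = 380.0 / (19 − 8) = 380.0/11.0 = 34.545 mL/cmH2O.
τ = R × C = 8.4 × 0.03455 L/cmH2O = 0.2902 s.
Fraction remaining = e^(−Te/τ) = e^(−0.68/0.2902) = 0.09602; trapped volume = 380.0 × 0.09602 = 36.488 mL.
Additional alveolar pressure from trapping ≈ V_trapped / C = 36.488 / 34.545 = 1.056 cmH2O.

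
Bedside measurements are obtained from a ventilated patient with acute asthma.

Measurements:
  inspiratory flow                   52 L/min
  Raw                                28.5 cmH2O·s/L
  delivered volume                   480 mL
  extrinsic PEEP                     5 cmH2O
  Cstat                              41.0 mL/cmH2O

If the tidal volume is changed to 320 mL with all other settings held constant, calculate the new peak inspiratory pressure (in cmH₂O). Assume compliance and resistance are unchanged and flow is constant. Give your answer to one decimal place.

37.5

Flow: 52 L/min ÷ 60 = 0.8667 L/s.
PIP = Vt/C + R·V̇ + PEEP (constant-flow equation of motion).
Only the elastic term changes: ΔPIP = ΔVt / C = (320 − 480) / 41.0 = -3.902 cmH2O.
Original PIP = 480/41.0 + 28.5×0.8667 + 5 = 41.408 cmH2O; new PIP = 41.408 + (-3.902) = 37.506 cmH2O.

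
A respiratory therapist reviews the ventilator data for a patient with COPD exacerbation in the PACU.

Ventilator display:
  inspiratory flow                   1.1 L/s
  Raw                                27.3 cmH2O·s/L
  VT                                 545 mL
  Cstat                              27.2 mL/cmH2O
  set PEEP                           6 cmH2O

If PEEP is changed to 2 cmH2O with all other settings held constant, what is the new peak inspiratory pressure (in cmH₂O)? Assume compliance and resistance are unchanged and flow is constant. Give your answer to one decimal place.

PIP = Vt/C + R·V̇ + PEEP (constant-flow equation of motion).
Only the baseline term changes: ΔPIP = ΔPEEP = 2 − 6 = -4.0 cmH2O.
Original PIP = 545/27.2 + 27.3×1.1 + 6 = 56.067 cmH2O; new PIP = 56.067 + (-4.0) = 52.067 cmH2O.

52.1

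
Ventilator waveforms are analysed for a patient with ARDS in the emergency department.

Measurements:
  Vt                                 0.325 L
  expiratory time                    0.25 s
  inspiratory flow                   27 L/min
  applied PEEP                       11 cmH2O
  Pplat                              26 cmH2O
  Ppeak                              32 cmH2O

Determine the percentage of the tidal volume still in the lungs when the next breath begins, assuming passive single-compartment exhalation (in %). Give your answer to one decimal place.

Flow: 27 L/min ÷ 60 = 0.45 L/s.
R = (PIP − Pplat)/V̇ = (32 − 26) / 0.45 = 6.0/0.45 = 13.333 cmH2O·s/L.
C = Vt/(Pplat − PEEP) = 325.0 / (26 − 11) = 325.0/15.0 = 21.667 mL/cmH2O.
τ = R × C = 13.333 × 0.02167 L/cmH2O = 0.2889 s.
Fraction remaining at end-expiration = e^(−Te/τ) = e^(−0.25/0.2889) = 0.4209 → 42.09%.

42.1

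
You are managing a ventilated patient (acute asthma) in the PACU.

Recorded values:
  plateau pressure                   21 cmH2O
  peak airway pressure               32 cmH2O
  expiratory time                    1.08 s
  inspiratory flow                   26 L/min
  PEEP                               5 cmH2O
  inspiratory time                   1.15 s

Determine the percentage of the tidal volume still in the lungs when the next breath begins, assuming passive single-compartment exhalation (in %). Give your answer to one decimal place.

Flow: 26 L/min ÷ 60 = 0.4333 L/s.
Vt = flow × Ti = 0.4333 L/s × 1.15 s × 1000 mL/L = 498.3 mL.
R = (PIP − Pplat)/V̇ = (32 − 21) / 0.4333 = 11.0/0.4333 = 25.387 cmH2O·s/L.
C = Vt/(Pplat − PEEP) = 498.3 / (21 − 5) = 498.3/16.0 = 31.144 mL/cmH2O.
τ = R × C = 25.387 × 0.03114 L/cmH2O = 0.7906 s.
Fraction remaining at end-expiration = e^(−Te/τ) = e^(−1.08/0.7906) = 0.2551 → 25.51%.

25.5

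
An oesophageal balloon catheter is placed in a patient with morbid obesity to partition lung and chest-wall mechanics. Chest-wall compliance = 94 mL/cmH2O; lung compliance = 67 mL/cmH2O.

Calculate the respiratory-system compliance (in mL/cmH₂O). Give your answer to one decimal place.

39.1

Lung and chest wall are elastances in series: 1/Crs = 1/CL + 1/Ccw.
1/Crs = 1/67 + 1/94 = 0.02556.
Crs = 39.124 mL/cmH2O.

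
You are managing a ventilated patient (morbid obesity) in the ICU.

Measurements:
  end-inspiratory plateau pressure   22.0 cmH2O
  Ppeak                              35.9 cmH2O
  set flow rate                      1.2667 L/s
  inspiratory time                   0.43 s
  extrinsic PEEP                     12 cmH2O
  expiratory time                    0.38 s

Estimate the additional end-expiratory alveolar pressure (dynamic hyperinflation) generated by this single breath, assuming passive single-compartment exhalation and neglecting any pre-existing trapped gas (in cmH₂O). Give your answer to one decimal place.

Vt = flow × Ti = 1.2667 L/s × 0.43 s × 1000 mL/L = 544.68 mL.
R = (PIP − Pplat)/V̇ = (35.9 − 22.0) / 1.2667 = 13.9/1.2667 = 10.973 cmH2O·s/L.
C = Vt/(Pplat − PEEP) = 544.68 / (22.0 − 12) = 544.68/10.0 = 54.468 mL/cmH2O.
τ = R × C = 10.973 × 0.05447 L/cmH2O = 0.5977 s.
Fraction remaining = e^(−Te/τ) = e^(−0.38/0.5977) = 0.5295; trapped volume = 544.68 × 0.5295 = 288.41 mL.
Additional alveolar pressure from trapping ≈ V_trapped / C = 288.41 / 54.468 = 5.295 cmH2O.

5.3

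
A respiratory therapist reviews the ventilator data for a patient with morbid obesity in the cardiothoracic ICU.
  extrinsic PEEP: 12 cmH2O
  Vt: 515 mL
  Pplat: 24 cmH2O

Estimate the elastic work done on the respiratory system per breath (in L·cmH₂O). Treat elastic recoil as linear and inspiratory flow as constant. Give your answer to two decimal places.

3.09

Elastic work ≈ ½ × (Pplat − PEEP) × Vt = 0.5 × (24 − 12) × 0.515 L = 0.5 × 12.0 × 0.515 = 3.09 L·cmH2O.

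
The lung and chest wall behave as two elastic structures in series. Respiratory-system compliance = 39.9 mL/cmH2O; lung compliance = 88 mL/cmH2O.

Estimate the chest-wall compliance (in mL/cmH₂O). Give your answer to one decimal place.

73.0

1/Ccw = 1/Crs − 1/CL.
1/Ccw = 1/39.9 − 1/88 = 0.0137.
Ccw = 72.993 mL/cmH2O.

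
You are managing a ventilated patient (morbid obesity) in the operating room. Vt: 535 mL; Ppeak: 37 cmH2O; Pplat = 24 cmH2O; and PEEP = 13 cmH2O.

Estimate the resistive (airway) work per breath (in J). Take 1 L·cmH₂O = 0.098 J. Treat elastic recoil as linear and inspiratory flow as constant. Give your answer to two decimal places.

0.68

With constant inspiratory flow the resistive pressure is constant at PIP − Pplat = 37 − 24 = 13.0 cmH2O, so resistive work = 13.0 × 0.535 = 6.955 L·cmH2O.
× 0.098 J/(L·cmH2O) → 0.6816 J.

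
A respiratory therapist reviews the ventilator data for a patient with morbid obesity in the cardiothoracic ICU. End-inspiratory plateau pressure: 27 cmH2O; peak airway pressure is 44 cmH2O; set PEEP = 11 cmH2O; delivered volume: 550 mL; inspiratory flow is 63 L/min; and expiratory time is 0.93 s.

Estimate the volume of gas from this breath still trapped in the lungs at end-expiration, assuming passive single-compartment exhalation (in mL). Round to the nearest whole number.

103

Flow: 63 L/min ÷ 60 = 1.05 L/s.
R = (PIP − Pplat)/V̇ = (44 − 27) / 1.05 = 17.0/1.05 = 16.19 cmH2O·s/L.
C = Vt/(Pplat − PEEP) = 550.0 / (27 − 11) = 550.0/16.0 = 34.375 mL/cmH2O.
τ = R × C = 16.19 × 0.03438 L/cmH2O = 0.5566 s.
Fraction remaining = e^(−Te/τ) = e^(−0.93/0.5566) = 0.1881.
Trapped volume = 550.0 × 0.1881 = 103.46 mL.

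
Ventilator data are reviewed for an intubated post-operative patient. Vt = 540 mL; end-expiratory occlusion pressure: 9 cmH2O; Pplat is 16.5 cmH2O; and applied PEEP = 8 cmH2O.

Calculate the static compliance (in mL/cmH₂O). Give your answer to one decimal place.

72.0

End-expiratory occlusion gives total PEEP = 9 cmH2O (intrinsic PEEP = 9 − 8 = 1). Use total PEEP for the elastic gradient.
Cstat = Vt / (Pplat − PEEPtotal) = 540 / (16.5 − 9) = 540 / 7.5 = 72.0 mL/cmH2O.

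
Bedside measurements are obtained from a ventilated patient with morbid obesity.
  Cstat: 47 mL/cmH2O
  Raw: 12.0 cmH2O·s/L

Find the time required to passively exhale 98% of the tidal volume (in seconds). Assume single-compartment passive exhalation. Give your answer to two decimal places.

2.21

τ = R × C = 12.0 × 47 mL/cmH2O = 12.0 × 0.047 L/cmH2O = 0.564 s.
Exhaled fraction f = 1 − e^(−t/τ) → t = −τ·ln(1 − f) = −0.564·ln(0.02) = 2.206 s.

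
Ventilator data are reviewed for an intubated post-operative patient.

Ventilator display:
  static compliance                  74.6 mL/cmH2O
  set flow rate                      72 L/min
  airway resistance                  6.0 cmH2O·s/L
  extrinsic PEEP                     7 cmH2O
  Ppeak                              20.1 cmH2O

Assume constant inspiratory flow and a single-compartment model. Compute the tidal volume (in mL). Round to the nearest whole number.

Flow: 72 L/min ÷ 60 = 1.2 L/s.
Equation of motion (constant flow): PIP = Vt/C + R·V̇ + PEEP.
Vt/C = PIP − R·V̇ − PEEP = 20.1 − 7.2 − 7 = 5.9 cmH2O.
Vt = C × 5.9 = 74.6 × 5.9 = 440.14 mL.

440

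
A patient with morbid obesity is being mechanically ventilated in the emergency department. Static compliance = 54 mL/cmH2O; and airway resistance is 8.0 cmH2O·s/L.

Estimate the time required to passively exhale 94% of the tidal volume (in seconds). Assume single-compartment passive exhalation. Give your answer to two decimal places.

τ = R × C = 8.0 × 54 mL/cmH2O = 8.0 × 0.054 L/cmH2O = 0.432 s.
Exhaled fraction f = 1 − e^(−t/τ) → t = −τ·ln(1 − f) = −0.432·ln(0.06) = 1.215 s.

1.22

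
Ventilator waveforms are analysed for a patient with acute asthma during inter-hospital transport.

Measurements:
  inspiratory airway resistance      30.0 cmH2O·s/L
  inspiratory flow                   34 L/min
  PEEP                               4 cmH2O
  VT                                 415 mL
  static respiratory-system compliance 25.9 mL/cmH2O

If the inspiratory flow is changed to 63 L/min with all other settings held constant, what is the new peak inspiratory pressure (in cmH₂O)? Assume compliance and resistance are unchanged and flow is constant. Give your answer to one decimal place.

Flow: 34 L/min ÷ 60 = 0.5667 L/s.
New flow: 63 L/min ÷ 60 = 1.05 L/s.
PIP = Vt/C + R·V̇ + PEEP (constant-flow equation of motion).
Only the resistive term changes: ΔPIP = R × ΔV̇ = 30.0 × (1.05 − 0.5667) = 30.0 × 0.4833 = 14.499 cmH2O.
Original PIP = 415/25.9 + 30.0×0.5667 + 4 = 37.024 cmH2O; new PIP = 37.024 + (14.499) = 51.523 cmH2O.

51.5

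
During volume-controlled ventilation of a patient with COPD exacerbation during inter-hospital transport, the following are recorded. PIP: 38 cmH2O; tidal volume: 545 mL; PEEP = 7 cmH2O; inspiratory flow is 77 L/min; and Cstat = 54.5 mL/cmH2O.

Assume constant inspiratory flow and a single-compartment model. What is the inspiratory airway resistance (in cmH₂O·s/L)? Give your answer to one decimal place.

Flow: 77 L/min ÷ 60 = 1.2833 L/s.
Equation of motion (constant flow): PIP = Vt/C + R·V̇ + PEEP.
R·V̇ = PIP − Vt/C − PEEP = 38 − 545/54.5 − 7 = 38 − 10.0 − 7 = 21.0 cmH2O.
R = 21.0 / 1.2833 = 16.364 cmH2O·s/L.

16.4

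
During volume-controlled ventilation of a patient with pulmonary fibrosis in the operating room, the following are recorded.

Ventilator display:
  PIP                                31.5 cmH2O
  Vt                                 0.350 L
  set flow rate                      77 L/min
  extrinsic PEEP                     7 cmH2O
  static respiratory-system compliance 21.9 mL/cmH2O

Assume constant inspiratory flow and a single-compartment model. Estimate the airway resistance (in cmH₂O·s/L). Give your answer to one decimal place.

6.6

Flow: 77 L/min ÷ 60 = 1.2833 L/s.
Equation of motion (constant flow): PIP = Vt/C + R·V̇ + PEEP.
R·V̇ = PIP − Vt/C − PEEP = 31.5 − 350/21.9 − 7 = 31.5 − 15.982 − 7 = 8.518 cmH2O.
R = 8.518 / 1.2833 = 6.638 cmH2O·s/L.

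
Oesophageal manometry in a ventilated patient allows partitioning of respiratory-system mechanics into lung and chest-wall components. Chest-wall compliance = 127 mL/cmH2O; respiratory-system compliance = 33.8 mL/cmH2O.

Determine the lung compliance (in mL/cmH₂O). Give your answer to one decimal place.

1/CL = 1/Crs − 1/Ccw.
1/CL = 1/33.8 − 1/127 = 0.02171.
CL = 46.062 mL/cmH2O.

46.1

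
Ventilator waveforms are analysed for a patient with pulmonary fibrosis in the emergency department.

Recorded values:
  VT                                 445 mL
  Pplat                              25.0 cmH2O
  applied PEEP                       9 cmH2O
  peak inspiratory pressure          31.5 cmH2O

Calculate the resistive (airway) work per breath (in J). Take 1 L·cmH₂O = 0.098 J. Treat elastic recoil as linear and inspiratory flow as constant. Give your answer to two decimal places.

With constant inspiratory flow the resistive pressure is constant at PIP − Pplat = 31.5 − 25.0 = 6.5 cmH2O, so resistive work = 6.5 × 0.445 = 2.893 L·cmH2O.
× 0.098 J/(L·cmH2O) → 0.2835 J.

0.28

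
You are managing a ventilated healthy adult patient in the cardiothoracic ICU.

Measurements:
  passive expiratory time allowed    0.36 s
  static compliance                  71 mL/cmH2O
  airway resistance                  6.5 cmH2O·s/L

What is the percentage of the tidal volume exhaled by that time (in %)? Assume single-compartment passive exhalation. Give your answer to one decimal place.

54.2

τ = R × C = 6.5 × 71 mL/cmH2O = 6.5 × 0.071 L/cmH2O = 0.4615 s.
Passive exhalation: V(t)/V₀ = e^(−t/τ) = e^(−0.36/0.4615) = 0.4584.
Fraction exhaled = 1 − 0.4584 = 0.5416 → 54.16%.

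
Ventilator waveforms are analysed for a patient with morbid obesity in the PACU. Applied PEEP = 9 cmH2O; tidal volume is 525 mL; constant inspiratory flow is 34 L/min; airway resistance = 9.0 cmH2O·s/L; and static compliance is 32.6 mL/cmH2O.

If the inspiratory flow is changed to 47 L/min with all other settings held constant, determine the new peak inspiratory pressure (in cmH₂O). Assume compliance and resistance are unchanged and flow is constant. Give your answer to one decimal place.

Flow: 34 L/min ÷ 60 = 0.5667 L/s.
New flow: 47 L/min ÷ 60 = 0.7833 L/s.
PIP = Vt/C + R·V̇ + PEEP (constant-flow equation of motion).
Only the resistive term changes: ΔPIP = R × ΔV̇ = 9.0 × (0.7833 − 0.5667) = 9.0 × 0.2166 = 1.949 cmH2O.
Original PIP = 525/32.6 + 9.0×0.5667 + 9 = 30.205 cmH2O; new PIP = 30.205 + (1.949) = 32.154 cmH2O.

32.2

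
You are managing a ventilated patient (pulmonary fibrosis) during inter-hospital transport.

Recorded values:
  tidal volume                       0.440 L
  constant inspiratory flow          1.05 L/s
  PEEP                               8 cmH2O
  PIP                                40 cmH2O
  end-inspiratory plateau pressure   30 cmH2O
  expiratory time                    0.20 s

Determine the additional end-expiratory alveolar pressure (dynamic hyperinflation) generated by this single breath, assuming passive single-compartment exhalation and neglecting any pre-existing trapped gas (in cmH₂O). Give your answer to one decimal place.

R = (PIP − Pplat)/V̇ = (40 − 30) / 1.05 = 10.0/1.05 = 9.524 cmH2O·s/L.
C = Vt/(Pplat − PEEP) = 440.0 / (30 − 8) = 440.0/22.0 = 20.0 mL/cmH2O.
τ = R × C = 9.524 × 0.02 L/cmH2O = 0.1905 s.
Fraction remaining = e^(−Te/τ) = e^(−0.20/0.1905) = 0.35; trapped volume = 440.0 × 0.35 = 154.0 mL.
Additional alveolar pressure from trapping ≈ V_trapped / C = 154.0 / 20.0 = 7.7 cmH2O.

7.7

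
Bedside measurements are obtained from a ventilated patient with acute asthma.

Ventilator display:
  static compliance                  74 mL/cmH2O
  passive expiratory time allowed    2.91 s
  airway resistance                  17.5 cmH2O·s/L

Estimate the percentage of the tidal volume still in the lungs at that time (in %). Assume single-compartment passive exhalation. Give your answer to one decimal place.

τ = R × C = 17.5 × 74 mL/cmH2O = 17.5 × 0.074 L/cmH2O = 1.295 s.
Passive exhalation: V(t)/V₀ = e^(−t/τ) = e^(−2.91/1.295) = 0.1057.
Fraction remaining = 0.1057 → 10.57%.

10.6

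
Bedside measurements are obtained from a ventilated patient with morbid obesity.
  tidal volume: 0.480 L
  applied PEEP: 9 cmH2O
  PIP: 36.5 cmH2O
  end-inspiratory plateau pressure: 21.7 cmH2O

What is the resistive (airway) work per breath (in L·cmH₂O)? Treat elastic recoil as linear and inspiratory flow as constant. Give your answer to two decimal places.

With constant inspiratory flow the resistive pressure is constant at PIP − Pplat = 36.5 − 21.7 = 14.8 cmH2O, so resistive work = 14.8 × 0.480 = 7.104 L·cmH2O.

7.10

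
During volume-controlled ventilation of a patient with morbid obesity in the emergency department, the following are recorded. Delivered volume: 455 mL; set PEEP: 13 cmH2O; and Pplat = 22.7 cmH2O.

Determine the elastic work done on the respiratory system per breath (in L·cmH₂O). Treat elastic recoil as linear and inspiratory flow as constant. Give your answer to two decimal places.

Elastic work ≈ ½ × (Pplat − PEEP) × Vt = 0.5 × (22.7 − 13) × 0.455 L = 0.5 × 9.7 × 0.455 = 2.207 L·cmH2O.

2.21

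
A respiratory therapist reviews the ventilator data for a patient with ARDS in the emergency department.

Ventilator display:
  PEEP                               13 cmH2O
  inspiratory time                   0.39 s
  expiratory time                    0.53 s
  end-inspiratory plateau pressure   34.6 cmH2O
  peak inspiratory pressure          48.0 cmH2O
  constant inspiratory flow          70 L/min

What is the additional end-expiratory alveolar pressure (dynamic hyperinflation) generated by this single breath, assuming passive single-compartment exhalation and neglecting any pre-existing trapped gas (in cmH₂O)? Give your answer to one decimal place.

2.4

Flow: 70 L/min ÷ 60 = 1.1667 L/s.
Vt = flow × Ti = 1.1667 L/s × 0.39 s × 1000 mL/L = 455.01 mL.
R = (PIP − Pplat)/V̇ = (48.0 − 34.6) / 1.1667 = 13.4/1.1667 = 11.485 cmH2O·s/L.
C = Vt/(Pplat − PEEP) = 455.01 / (34.6 − 13) = 455.01/21.6 = 21.065 mL/cmH2O.
τ = R × C = 11.485 × 0.02107 L/cmH2O = 0.242 s.
Fraction remaining = e^(−Te/τ) = e^(−0.53/0.242) = 0.1119; trapped volume = 455.01 × 0.1119 = 50.916 mL.
Additional alveolar pressure from trapping ≈ V_trapped / C = 50.916 / 21.065 = 2.417 cmH2O.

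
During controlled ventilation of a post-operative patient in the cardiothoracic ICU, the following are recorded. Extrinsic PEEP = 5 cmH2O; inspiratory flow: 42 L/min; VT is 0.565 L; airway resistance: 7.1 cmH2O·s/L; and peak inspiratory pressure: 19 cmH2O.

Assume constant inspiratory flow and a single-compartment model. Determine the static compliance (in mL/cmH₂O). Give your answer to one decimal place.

Flow: 42 L/min ÷ 60 = 0.7 L/s.
Equation of motion (constant flow): PIP = Vt/C + R·V̇ + PEEP.
Vt/C = PIP − R·V̇ − PEEP = 19 − 7.1×0.7 − 5 = 19 − 4.97 − 5 = 9.03 cmH2O.
C = Vt / 9.03 = 565 / 9.03 = 62.569 mL/cmH2O.

62.6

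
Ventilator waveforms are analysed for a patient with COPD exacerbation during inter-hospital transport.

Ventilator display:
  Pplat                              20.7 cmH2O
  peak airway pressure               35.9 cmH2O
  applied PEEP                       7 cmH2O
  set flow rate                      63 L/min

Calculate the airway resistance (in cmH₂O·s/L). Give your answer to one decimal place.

14.5

Flow: 63 L/min ÷ 60 = 1.05 L/s.
Raw = (PIP − Pplat) / flow = (35.9 − 20.7) / 1.05 = 15.2 / 1.05 = 14.476 cmH2O·s/L.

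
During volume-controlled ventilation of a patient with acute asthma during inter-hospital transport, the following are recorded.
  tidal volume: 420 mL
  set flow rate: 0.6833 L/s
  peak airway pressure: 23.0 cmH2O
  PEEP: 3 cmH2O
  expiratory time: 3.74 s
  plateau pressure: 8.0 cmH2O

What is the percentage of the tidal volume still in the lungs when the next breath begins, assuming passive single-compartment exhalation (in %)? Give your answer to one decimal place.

13.2

R = (PIP − Pplat)/V̇ = (23.0 − 8.0) / 0.6833 = 15.0/0.6833 = 21.952 cmH2O·s/L.
C = Vt/(Pplat − PEEP) = 420.0 / (8.0 − 3) = 420.0/5.0 = 84.0 mL/cmH2O.
τ = R × C = 21.952 × 0.084 L/cmH2O = 1.844 s.
Fraction remaining at end-expiration = e^(−Te/τ) = e^(−3.74/1.844) = 0.1316 → 13.16%.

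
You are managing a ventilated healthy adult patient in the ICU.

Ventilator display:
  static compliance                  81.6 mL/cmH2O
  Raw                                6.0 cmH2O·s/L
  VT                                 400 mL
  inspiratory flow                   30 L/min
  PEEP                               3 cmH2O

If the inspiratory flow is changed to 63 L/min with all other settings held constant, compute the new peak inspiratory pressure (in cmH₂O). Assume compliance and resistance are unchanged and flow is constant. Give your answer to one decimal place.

Flow: 30 L/min ÷ 60 = 0.5 L/s.
New flow: 63 L/min ÷ 60 = 1.05 L/s.
PIP = Vt/C + R·V̇ + PEEP (constant-flow equation of motion).
Only the resistive term changes: ΔPIP = R × ΔV̇ = 6.0 × (1.05 − 0.5) = 6.0 × 0.55 = 3.3 cmH2O.
Original PIP = 400/81.6 + 6.0×0.5 + 3 = 10.902 cmH2O; new PIP = 10.902 + (3.3) = 14.202 cmH2O.

14.2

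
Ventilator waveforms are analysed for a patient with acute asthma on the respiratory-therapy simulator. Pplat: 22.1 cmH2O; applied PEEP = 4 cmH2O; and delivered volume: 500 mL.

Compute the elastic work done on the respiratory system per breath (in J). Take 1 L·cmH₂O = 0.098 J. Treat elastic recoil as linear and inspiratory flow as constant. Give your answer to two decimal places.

Elastic work ≈ ½ × (Pplat − PEEP) × Vt = 0.5 × (22.1 − 4) × 0.500 L = 0.5 × 18.1 × 0.500 = 4.525 L·cmH2O.
× 0.098 J/(L·cmH2O) → 0.4435 J.

0.44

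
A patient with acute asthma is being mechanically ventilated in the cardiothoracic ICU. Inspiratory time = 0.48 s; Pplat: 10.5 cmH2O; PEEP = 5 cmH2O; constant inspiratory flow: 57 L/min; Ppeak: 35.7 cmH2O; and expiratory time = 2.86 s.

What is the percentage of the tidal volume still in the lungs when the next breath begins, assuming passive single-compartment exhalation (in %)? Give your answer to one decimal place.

Flow: 57 L/min ÷ 60 = 0.95 L/s.
Vt = flow × Ti = 0.95 L/s × 0.48 s × 1000 mL/L = 456.0 mL.
R = (PIP − Pplat)/V̇ = (35.7 − 10.5) / 0.95 = 25.2/0.95 = 26.526 cmH2O·s/L.
C = Vt/(Pplat − PEEP) = 456.0 / (10.5 − 5) = 456.0/5.5 = 82.909 mL/cmH2O.
τ = R × C = 26.526 × 0.08291 L/cmH2O = 2.199 s.
Fraction remaining at end-expiration = e^(−Te/τ) = e^(−2.86/2.199) = 0.2724 → 27.24%.

27.2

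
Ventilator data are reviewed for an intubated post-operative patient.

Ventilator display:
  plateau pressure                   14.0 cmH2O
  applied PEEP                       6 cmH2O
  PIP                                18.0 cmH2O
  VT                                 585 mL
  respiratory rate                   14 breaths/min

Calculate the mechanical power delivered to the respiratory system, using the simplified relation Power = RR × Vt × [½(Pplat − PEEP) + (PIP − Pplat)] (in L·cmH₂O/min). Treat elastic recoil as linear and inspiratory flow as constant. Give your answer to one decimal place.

Per-breath work = Vt × [½(Pplat−PEEP) + (PIP−Pplat)] = 0.585 × [0.5×8.0 + 4.0] = 0.585 × 8.0 = 4.68 L·cmH2O.
Power = 14 × 4.68 = 65.52 L·cmH2O/min.

65.5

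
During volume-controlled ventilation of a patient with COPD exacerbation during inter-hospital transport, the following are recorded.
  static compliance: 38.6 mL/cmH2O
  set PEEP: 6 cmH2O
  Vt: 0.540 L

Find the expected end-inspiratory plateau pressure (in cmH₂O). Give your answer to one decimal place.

20.0

Pplat = PEEP + Vt / Cstat = 6 + 540 / 38.6 = 6 + 13.99 = 19.99 cmH2O.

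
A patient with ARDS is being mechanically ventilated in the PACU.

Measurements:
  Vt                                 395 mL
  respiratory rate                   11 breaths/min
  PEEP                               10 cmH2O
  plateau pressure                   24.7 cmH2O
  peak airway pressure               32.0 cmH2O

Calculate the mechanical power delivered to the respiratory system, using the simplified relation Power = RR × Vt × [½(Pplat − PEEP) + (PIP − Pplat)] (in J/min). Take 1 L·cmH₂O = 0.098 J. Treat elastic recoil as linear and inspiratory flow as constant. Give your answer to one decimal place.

Per-breath work = Vt × [½(Pplat−PEEP) + (PIP−Pplat)] = 0.395 × [0.5×14.7 + 7.3] = 0.395 × 14.65 = 5.787 L·cmH2O.
Power = 11 × 5.787 = 63.657 L·cmH2O/min.
× 0.098 J/(L·cmH2O) → 6.238 J/min.

6.2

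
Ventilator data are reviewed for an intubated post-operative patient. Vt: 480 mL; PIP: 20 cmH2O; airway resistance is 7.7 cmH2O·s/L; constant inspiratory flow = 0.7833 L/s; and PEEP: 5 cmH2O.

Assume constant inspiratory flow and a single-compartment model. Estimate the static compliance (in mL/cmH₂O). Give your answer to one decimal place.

53.5

Equation of motion (constant flow): PIP = Vt/C + R·V̇ + PEEP.
Vt/C = PIP − R·V̇ − PEEP = 20 − 7.7×0.7833 − 5 = 20 − 6.031 − 5 = 8.969 cmH2O.
C = Vt / 8.969 = 480 / 8.969 = 53.518 mL/cmH2O.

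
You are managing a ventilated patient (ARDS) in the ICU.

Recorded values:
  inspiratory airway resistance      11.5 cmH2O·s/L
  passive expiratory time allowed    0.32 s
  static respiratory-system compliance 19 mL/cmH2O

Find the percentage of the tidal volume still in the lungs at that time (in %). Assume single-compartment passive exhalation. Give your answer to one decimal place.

τ = R × C = 11.5 × 19 mL/cmH2O = 11.5 × 0.019 L/cmH2O = 0.2185 s.
Passive exhalation: V(t)/V₀ = e^(−t/τ) = e^(−0.32/0.2185) = 0.2312.
Fraction remaining = 0.2312 → 23.12%.

23.1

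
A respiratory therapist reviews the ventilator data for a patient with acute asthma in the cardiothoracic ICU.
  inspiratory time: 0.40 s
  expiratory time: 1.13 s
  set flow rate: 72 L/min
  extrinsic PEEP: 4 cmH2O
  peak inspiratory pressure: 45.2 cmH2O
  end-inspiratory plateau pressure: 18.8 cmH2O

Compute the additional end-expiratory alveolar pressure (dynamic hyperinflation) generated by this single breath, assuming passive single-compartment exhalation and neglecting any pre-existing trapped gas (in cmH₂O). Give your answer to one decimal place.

Flow: 72 L/min ÷ 60 = 1.2 L/s.
Vt = flow × Ti = 1.2 L/s × 0.40 s × 1000 mL/L = 480.0 mL.
R = (PIP − Pplat)/V̇ = (45.2 − 18.8) / 1.2 = 26.4/1.2 = 22.0 cmH2O·s/L.
C = Vt/(Pplat − PEEP) = 480.0 / (18.8 − 4) = 480.0/14.8 = 32.432 mL/cmH2O.
τ = R × C = 22.0 × 0.03243 L/cmH2O = 0.7135 s.
Fraction remaining = e^(−Te/τ) = e^(−1.13/0.7135) = 0.2052; trapped volume = 480.0 × 0.2052 = 98.496 mL.
Additional alveolar pressure from trapping ≈ V_trapped / C = 98.496 / 32.432 = 3.037 cmH2O.

3.0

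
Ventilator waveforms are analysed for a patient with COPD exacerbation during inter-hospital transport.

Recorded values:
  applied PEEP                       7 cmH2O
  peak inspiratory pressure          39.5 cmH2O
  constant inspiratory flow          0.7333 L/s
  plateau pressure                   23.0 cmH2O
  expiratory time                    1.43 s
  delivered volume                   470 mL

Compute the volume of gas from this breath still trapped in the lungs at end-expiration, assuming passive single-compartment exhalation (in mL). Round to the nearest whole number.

R = (PIP − Pplat)/V̇ = (39.5 − 23.0) / 0.7333 = 16.5/0.7333 = 22.501 cmH2O·s/L.
C = Vt/(Pplat − PEEP) = 470.0 / (23.0 − 7) = 470.0/16.0 = 29.375 mL/cmH2O.
τ = R × C = 22.501 × 0.02938 L/cmH2O = 0.6611 s.
Fraction remaining = e^(−Te/τ) = e^(−1.43/0.6611) = 0.115.
Trapped volume = 470.0 × 0.115 = 54.05 mL.

54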